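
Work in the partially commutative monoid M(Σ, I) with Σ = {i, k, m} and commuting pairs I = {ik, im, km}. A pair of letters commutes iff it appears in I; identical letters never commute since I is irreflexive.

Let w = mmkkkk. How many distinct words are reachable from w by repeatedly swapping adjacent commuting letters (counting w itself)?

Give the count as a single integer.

piece 0:m — minimal
piece 1:m rests on {0:m}
piece 2:k — minimal
piece 3:k rests on {2:k}
piece 4:k rests on {3:k}
piece 5:k rests on {4:k}
minimal pieces: {0:m, 2:k}
ways to finish when only these pieces remain (= sum over removing one remaining piece with nothing left below it):
  1 left: {1}→1  {5}→1
  2 left: {0,1}→1  {1,5}→2  {4,5}→1
  3 left: {0,1,5}→3  {1,4,5}→3  {3,4,5}→1
  4 left: {0,1,4,5}→6  {1,3,4,5}→4  {2,3,4,5}→1
  placing 0:m first → 5 extensions
  placing 2:k first → 10 extensions
total linear extensions = 15

15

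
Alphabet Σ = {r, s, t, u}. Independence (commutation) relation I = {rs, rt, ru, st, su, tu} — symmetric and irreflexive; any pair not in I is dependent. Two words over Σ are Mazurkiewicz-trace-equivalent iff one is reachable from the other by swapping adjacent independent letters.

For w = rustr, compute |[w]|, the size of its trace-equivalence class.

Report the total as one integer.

drop 0:r onto floor
drop 1:u onto floor
drop 2:s onto floor
drop 3:t onto floor
drop 4:r onto {0:r}
ground layer = {0:r, 1:u, 2:s, 3:t}
drop-orders for the pieces not yet dropped (sum over which currently-grounded one goes next):
  1 to go: {1} 1  {2} 1  {3} 1  {4} 1
  2 to go: {0,4} 1  {1,2} 2  {1,3} 2  {1,4} 2  {2,3} 2  {2,4} 2  {3,4} 2
  3 to go: {0,1,4} 3  {0,2,4} 3  {0,3,4} 3  {1,2,3} 6  {1,2,4} 6  {1,3,4} 6  {2,3,4} 6
  if 0:r drops first: 24 orders
  if 1:u drops first: 12 orders
  if 2:s drops first: 12 orders
  if 3:t drops first: 12 orders
heap linearizations: 60

60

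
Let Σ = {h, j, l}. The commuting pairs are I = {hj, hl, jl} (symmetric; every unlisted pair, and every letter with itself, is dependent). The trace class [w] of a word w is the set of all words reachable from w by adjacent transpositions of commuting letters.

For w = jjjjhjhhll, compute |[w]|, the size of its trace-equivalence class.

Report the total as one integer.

2520

#0=j has no predecessor
#1=j depends on [0:j]
#2=j depends on [1:j]
#3=j depends on [2:j]
#4=h has no predecessor
#5=j depends on [3:j]
#6=h depends on [4:h]
#7=h depends on [6:h]
#8=l has no predecessor
#9=l depends on [8:l]
sources: [0:j, 4:h, 8:l]
N(rest) = Σ N(rest − s) over sources s of rest; N(one piece) = 1:
  size 1 → [5]=1  [7]=1  [9]=1
  size 2 → [3,5]=1  [5,7]=2  [5,9]=2  [6,7]=1  [7,9]=2  [8,9]=1
  size 3 → [2,3,5]=1  [3,5,7]=3  [3,5,9]=3  [4,6,7]=1  [5,6,7]=3  [5,7,9]=6  [5,8,9]=3  [6,7,9]=3  [7,8,9]=3
  size 4 → [1,2,3,5]=1  [2,3,5,7]=4  [2,3,5,9]=4  [3,5,6,7]=6  [3,5,7,9]=12  [3,5,8,9]=6  [4,5,6,7]=4  [4,6,7,9]=4  [5,6,7,9]=12  [5,7,8,9]=12  [6,7,8,9]=6
  size 5 → [0,1,2,3,5]=1  [1,2,3,5,7]=5  [1,2,3,5,9]=5  [2,3,5,6,7]=10  [2,3,5,7,9]=20  [2,3,5,8,9]=10  [3,4,5,6,7]=10  [3,5,6,7,9]=30  [3,5,7,8,9]=30  [4,5,6,7,9]=20  [4,6,7,8,9]=10  [5,6,7,8,9]=30
  size 6 → [0,1,2,3,5,7]=6  [0,1,2,3,5,9]=6  [1,2,3,5,6,7]=15  [1,2,3,5,7,9]=30  [1,2,3,5,8,9]=15  [2,3,4,5,6,7]=20  [2,3,5,6,7,9]=60  [2,3,5,7,8,9]=60  [3,4,5,6,7,9]=60  [3,5,6,7,8,9]=90  [4,5,6,7,8,9]=60
  size 7 → [0,1,2,3,5,6,7]=21  [0,1,2,3,5,7,9]=42  [0,1,2,3,5,8,9]=21  [1,2,3,4,5,6,7]=35  [1,2,3,5,6,7,9]=105  [1,2,3,5,7,8,9]=105  [2,3,4,5,6,7,9]=140  [2,3,5,6,7,8,9]=210  [3,4,5,6,7,8,9]=210
  size 8 → [0,1,2,3,4,5,6,7]=56  [0,1,2,3,5,6,7,9]=168  [0,1,2,3,5,7,8,9]=168  [1,2,3,4,5,6,7,9]=280  [1,2,3,5,6,7,8,9]=420  [2,3,4,5,6,7,8,9]=560
  first=0(j) contributes 1260
  first=4(h) contributes 756
  first=8(l) contributes 504
|[w]| = 2520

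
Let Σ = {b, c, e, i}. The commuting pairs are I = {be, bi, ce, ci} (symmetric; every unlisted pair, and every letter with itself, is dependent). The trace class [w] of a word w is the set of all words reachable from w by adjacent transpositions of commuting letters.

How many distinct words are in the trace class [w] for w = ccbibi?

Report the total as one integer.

15

drop 0:c onto floor
drop 1:c onto {0:c}
drop 2:b onto {1:c}
drop 3:i onto floor
drop 4:b onto {2:b}
drop 5:i onto {3:i}
ground layer = {0:c, 3:i}
drop-orders for the pieces not yet dropped (sum over which currently-grounded one goes next):
  1 to go: {4} 1  {5} 1
  2 to go: {2,4} 1  {3,5} 1  {4,5} 2
  3 to go: {1,2,4} 1  {2,4,5} 3  {3,4,5} 3
  4 to go: {0,1,2,4} 1  {1,2,4,5} 4  {2,3,4,5} 6
  if 0:c drops first: 10 orders
  if 3:i drops first: 5 orders
heap linearizations: 15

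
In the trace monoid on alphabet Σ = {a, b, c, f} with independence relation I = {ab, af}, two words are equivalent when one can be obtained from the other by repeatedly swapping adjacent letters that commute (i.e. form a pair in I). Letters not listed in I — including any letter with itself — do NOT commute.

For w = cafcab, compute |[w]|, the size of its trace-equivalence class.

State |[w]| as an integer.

4

0(c) covers ∅
1(a) covers 0:c
2(f) covers 0:c
3(c) covers 1:a, 2:f
4(a) covers 3:c
5(b) covers 3:c
floor of heap: 0:c
completions by unplaced set U, small U first (add the entries for U minus each lowest piece of U):
  |U|=1: {4}:1  {5}:1
  |U|=2: {4,5}:2
  |U|=3: {3,4,5}:2
  |U|=4: {1,3,4,5}:2  {2,3,4,5}:2
  start at 0(c): 4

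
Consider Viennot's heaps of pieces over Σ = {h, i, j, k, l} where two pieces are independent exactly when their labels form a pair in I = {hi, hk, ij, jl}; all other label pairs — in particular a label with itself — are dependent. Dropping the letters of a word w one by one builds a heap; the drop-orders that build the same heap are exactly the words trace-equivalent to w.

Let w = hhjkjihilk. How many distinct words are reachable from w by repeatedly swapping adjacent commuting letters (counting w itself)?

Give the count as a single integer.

piece 0:h — minimal
piece 1:h rests on {0:h}
piece 2:j rests on {1:h}
piece 3:k rests on {2:j}
piece 4:j rests on {3:k}
piece 5:i rests on {3:k}
piece 6:h rests on {4:j}
piece 7:i rests on {5:i}
piece 8:l rests on {6:h, 7:i}
piece 9:k rests on {8:l}
minimal pieces: {0:h}
ways to finish when only these pieces remain (= sum over removing one remaining piece with nothing left below it):
  1 left: {9}→1
  2 left: {8,9}→1
  3 left: {6,8,9}→1  {7,8,9}→1
  4 left: {4,6,8,9}→1  {5,7,8,9}→1  {6,7,8,9}→2
  5 left: {4,6,7,8,9}→3  {5,6,7,8,9}→3
  6 left: {4,5,6,7,8,9}→6
  7 left: {3,4,5,6,7,8,9}→6
  8 left: {2,3,4,5,6,7,8,9}→6
  placing 0:h first → 6 extensions

6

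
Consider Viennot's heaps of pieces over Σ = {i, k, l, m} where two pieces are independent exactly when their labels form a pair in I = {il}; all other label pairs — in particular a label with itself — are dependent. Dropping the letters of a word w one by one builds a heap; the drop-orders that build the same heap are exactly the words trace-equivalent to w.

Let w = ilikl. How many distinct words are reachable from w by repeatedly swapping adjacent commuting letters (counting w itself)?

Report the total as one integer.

3

drop 0:i onto floor
drop 1:l onto floor
drop 2:i onto {0:i}
drop 3:k onto {1:l, 2:i}
drop 4:l onto {3:k}
ground layer = {0:i, 1:l}
drop-orders for the pieces not yet dropped (sum over which currently-grounded one goes next):
  1 to go: {4} 1
  2 to go: {3,4} 1
  3 to go: {1,3,4} 1  {2,3,4} 1
  if 0:i drops first: 2 orders
  if 1:l drops first: 1 orders
heap linearizations: 3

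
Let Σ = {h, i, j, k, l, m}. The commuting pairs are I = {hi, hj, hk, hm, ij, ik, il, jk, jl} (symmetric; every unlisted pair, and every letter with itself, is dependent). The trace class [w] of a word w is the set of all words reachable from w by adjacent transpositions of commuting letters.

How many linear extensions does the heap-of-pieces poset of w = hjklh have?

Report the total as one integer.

10

piece 0:h — minimal
piece 1:j — minimal
piece 2:k — minimal
piece 3:l rests on {0:h, 2:k}
piece 4:h rests on {3:l}
minimal pieces: {0:h, 1:j, 2:k}
ways to finish when only these pieces remain (= sum over removing one remaining piece with nothing left below it):
  1 left: {1}→1  {4}→1
  2 left: {1,4}→2  {3,4}→1
  3 left: {0,3,4}→1  {1,3,4}→3  {2,3,4}→1
  placing 0:h first → 4 extensions
  placing 1:j first → 2 extensions
  placing 2:k first → 4 extensions
total linear extensions = 10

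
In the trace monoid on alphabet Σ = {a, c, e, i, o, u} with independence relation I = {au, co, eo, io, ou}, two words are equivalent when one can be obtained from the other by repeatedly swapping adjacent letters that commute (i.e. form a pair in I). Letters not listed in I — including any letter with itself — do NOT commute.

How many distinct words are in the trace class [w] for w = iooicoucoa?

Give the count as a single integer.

#0=i has no predecessor
#1=o has no predecessor
#2=o depends on [1:o]
#3=i depends on [0:i]
#4=c depends on [3:i]
#5=o depends on [2:o]
#6=u depends on [4:c]
#7=c depends on [6:u]
#8=o depends on [5:o]
#9=a depends on [7:c, 8:o]
sources: [0:i, 1:o]
N(rest) = Σ N(rest − s) over sources s of rest; N(one piece) = 1:
  size 1 → [9]=1
  size 2 → [7,9]=1  [8,9]=1
  size 3 → [5,8,9]=1  [6,7,9]=1  [7,8,9]=2
  size 4 → [2,5,8,9]=1  [4,6,7,9]=1  [5,7,8,9]=3  [6,7,8,9]=3
  size 5 → [1,2,5,8,9]=1  [2,5,7,8,9]=4  [3,4,6,7,9]=1  [4,6,7,8,9]=4  [5,6,7,8,9]=6
  size 6 → [0,3,4,6,7,9]=1  [1,2,5,7,8,9]=5  [2,5,6,7,8,9]=10  [3,4,6,7,8,9]=5  [4,5,6,7,8,9]=10
  size 7 → [0,3,4,6,7,8,9]=6  [1,2,5,6,7,8,9]=15  [2,4,5,6,7,8,9]=20  [3,4,5,6,7,8,9]=15
  size 8 → [0,3,4,5,6,7,8,9]=21  [1,2,4,5,6,7,8,9]=35  [2,3,4,5,6,7,8,9]=35
  first=0(i) contributes 70
  first=1(o) contributes 56
|[w]| = 126

126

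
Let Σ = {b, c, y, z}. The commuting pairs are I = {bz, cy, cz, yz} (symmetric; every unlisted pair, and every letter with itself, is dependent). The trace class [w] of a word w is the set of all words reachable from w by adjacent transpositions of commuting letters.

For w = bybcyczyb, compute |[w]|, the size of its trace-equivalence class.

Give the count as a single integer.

54

0(b) covers ∅
1(y) covers 0:b
2(b) covers 1:y
3(c) covers 2:b
4(y) covers 2:b
5(c) covers 3:c
6(z) covers ∅
7(y) covers 4:y
8(b) covers 5:c, 7:y
floor of heap: 0:b, 6:z
completions by unplaced set U, small U first (add the entries for U minus each lowest piece of U):
  |U|=1: {6}:1  {8}:1
  |U|=2: {5,8}:1  {6,8}:2  {7,8}:1
  |U|=3: {3,5,8}:1  {4,7,8}:1  {5,6,8}:3  {5,7,8}:2  {6,7,8}:3
  |U|=4: {3,5,6,8}:4  {3,5,7,8}:3  {4,5,7,8}:3  {4,6,7,8}:4  {5,6,7,8}:8
  |U|=5: {3,4,5,7,8}:6  {3,5,6,7,8}:15  {4,5,6,7,8}:15
  |U|=6: {2,3,4,5,7,8}:6  {3,4,5,6,7,8}:36
  |U|=7: {1,2,3,4,5,7,8}:6  {2,3,4,5,6,7,8}:42
  start at 0(b): 48
  start at 6(z): 6
sum over floor = 54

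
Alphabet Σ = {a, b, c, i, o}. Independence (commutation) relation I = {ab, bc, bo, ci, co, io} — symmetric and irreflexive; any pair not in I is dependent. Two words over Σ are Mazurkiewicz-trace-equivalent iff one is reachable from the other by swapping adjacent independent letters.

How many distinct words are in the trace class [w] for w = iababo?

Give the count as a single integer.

0(i) covers ∅
1(a) covers 0:i
2(b) covers 0:i
3(a) covers 1:a
4(b) covers 2:b
5(o) covers 3:a
floor of heap: 0:i
completions by unplaced set U, small U first (add the entries for U minus each lowest piece of U):
  |U|=1: {4}:1  {5}:1
  |U|=2: {2,4}:1  {3,5}:1  {4,5}:2
  |U|=3: {1,3,5}:1  {2,4,5}:3  {3,4,5}:3
  |U|=4: {1,3,4,5}:4  {2,3,4,5}:6
  start at 0(i): 10

10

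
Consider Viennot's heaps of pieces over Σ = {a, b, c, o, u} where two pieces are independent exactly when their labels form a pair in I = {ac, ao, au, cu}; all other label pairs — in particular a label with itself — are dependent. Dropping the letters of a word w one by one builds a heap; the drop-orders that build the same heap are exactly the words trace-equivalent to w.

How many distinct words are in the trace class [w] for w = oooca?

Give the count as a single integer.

5

#0=o has no predecessor
#1=o depends on [0:o]
#2=o depends on [1:o]
#3=c depends on [2:o]
#4=a has no predecessor
sources: [0:o, 4:a]
N(rest) = Σ N(rest − s) over sources s of rest; N(one piece) = 1:
  size 1 → [3]=1  [4]=1
  size 2 → [2,3]=1  [3,4]=2
  size 3 → [1,2,3]=1  [2,3,4]=3
  first=0(o) contributes 4
  first=4(a) contributes 1
|[w]| = 5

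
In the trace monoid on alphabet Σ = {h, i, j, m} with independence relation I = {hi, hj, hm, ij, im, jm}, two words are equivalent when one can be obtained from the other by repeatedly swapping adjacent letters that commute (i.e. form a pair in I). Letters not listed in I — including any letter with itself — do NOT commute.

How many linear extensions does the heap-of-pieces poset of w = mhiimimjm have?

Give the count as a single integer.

0(m) covers ∅
1(h) covers ∅
2(i) covers ∅
3(i) covers 2:i
4(m) covers 0:m
5(i) covers 3:i
6(m) covers 4:m
7(j) covers ∅
8(m) covers 6:m
floor of heap: 0:m, 1:h, 2:i, 7:j
completions by unplaced set U, small U first (add the entries for U minus each lowest piece of U):
  |U|=1: {1}:1  {5}:1  {7}:1  {8}:1
  |U|=2: {1,5}:2  {1,7}:2  {1,8}:2  {3,5}:1  {5,7}:2  {5,8}:2  {6,8}:1  {7,8}:2
  |U|=3: {1,3,5}:3  {1,5,7}:6  {1,5,8}:6  {1,6,8}:3  {1,7,8}:6  {2,3,5}:1  {3,5,7}:3  {3,5,8}:3  {4,6,8}:1  {5,6,8}:3  {5,7,8}:6  {6,7,8}:3
  |U|=4: {0,4,6,8}:1  {1,2,3,5}:4  {1,3,5,7}:12  {1,3,5,8}:12  {1,4,6,8}:4  {1,5,6,8}:12  {1,5,7,8}:24  {1,6,7,8}:12  {2,3,5,7}:4  {2,3,5,8}:4  {3,5,6,8}:6  {3,5,7,8}:12  {4,5,6,8}:4  {4,6,7,8}:4  {5,6,7,8}:12
  |U|=5: {0,1,4,6,8}:5  {0,4,5,6,8}:5  {0,4,6,7,8}:5  {1,2,3,5,7}:20  {1,2,3,5,8}:20  {1,3,5,6,8}:30  {1,3,5,7,8}:60  {1,4,5,6,8}:20  {1,4,6,7,8}:20  {1,5,6,7,8}:60  {2,3,5,6,8}:10  {2,3,5,7,8}:20  {3,4,5,6,8}:10  {3,5,6,7,8}:30  {4,5,6,7,8}:20
  |U|=6: {0,1,4,5,6,8}:30  {0,1,4,6,7,8}:30  {0,3,4,5,6,8}:15  {0,4,5,6,7,8}:30  {1,2,3,5,6,8}:60  {1,2,3,5,7,8}:120  {1,3,4,5,6,8}:60  {1,3,5,6,7,8}:180  {1,4,5,6,7,8}:120  {2,3,4,5,6,8}:20  {2,3,5,6,7,8}:60  {3,4,5,6,7,8}:60
  |U|=7: {0,1,3,4,5,6,8}:105  {0,1,4,5,6,7,8}:210  {0,2,3,4,5,6,8}:35  {0,3,4,5,6,7,8}:105  {1,2,3,4,5,6,8}:140  {1,2,3,5,6,7,8}:420  {1,3,4,5,6,7,8}:420  {2,3,4,5,6,7,8}:140
  start at 0(m): 1120
  start at 1(h): 280
  start at 2(i): 840
  start at 7(j): 280
sum over floor = 2520

2520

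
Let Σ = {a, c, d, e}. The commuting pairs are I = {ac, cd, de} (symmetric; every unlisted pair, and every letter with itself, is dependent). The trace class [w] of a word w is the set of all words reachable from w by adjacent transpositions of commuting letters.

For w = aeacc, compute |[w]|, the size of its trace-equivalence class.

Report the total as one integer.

piece 0:a — minimal
piece 1:e rests on {0:a}
piece 2:a rests on {1:e}
piece 3:c rests on {1:e}
piece 4:c rests on {3:c}
minimal pieces: {0:a}
ways to finish when only these pieces remain (= sum over removing one remaining piece with nothing left below it):
  1 left: {2}→1  {4}→1
  2 left: {2,4}→2  {3,4}→1
  3 left: {2,3,4}→3
  placing 0:a first → 3 extensions

3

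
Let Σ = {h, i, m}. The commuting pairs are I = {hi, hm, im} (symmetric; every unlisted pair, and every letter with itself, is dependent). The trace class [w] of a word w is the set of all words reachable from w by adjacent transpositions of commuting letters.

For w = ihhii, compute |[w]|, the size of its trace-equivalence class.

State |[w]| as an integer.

drop 0:i onto floor
drop 1:h onto floor
drop 2:h onto {1:h}
drop 3:i onto {0:i}
drop 4:i onto {3:i}
ground layer = {0:i, 1:h}
drop-orders for the pieces not yet dropped (sum over which currently-grounded one goes next):
  1 to go: {2} 1  {4} 1
  2 to go: {1,2} 1  {2,4} 2  {3,4} 1
  3 to go: {0,3,4} 1  {1,2,4} 3  {2,3,4} 3
  if 0:i drops first: 6 orders
  if 1:h drops first: 4 orders
heap linearizations: 10

10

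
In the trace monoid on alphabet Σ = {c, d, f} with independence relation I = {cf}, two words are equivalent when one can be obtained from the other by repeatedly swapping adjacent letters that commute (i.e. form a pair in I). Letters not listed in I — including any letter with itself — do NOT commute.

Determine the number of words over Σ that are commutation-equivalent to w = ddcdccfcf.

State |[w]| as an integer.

piece 0:d — minimal
piece 1:d rests on {0:d}
piece 2:c rests on {1:d}
piece 3:d rests on {2:c}
piece 4:c rests on {3:d}
piece 5:c rests on {4:c}
piece 6:f rests on {3:d}
piece 7:c rests on {5:c}
piece 8:f rests on {6:f}
minimal pieces: {0:d}
ways to finish when only these pieces remain (= sum over removing one remaining piece with nothing left below it):
  1 left: {7}→1  {8}→1
  2 left: {5,7}→1  {6,8}→1  {7,8}→2
  3 left: {4,5,7}→1  {5,7,8}→3  {6,7,8}→3
  4 left: {4,5,7,8}→4  {5,6,7,8}→6
  5 left: {4,5,6,7,8}→10
  6 left: {3,4,5,6,7,8}→10
  7 left: {2,3,4,5,6,7,8}→10
  placing 0:d first → 10 extensions

10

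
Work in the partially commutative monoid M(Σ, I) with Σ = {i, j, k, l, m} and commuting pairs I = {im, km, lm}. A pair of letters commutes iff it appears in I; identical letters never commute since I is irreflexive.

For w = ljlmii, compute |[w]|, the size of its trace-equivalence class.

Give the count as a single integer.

4

0(l) covers ∅
1(j) covers 0:l
2(l) covers 1:j
3(m) covers 1:j
4(i) covers 2:l
5(i) covers 4:i
floor of heap: 0:l
completions by unplaced set U, small U first (add the entries for U minus each lowest piece of U):
  |U|=1: {3}:1  {5}:1
  |U|=2: {3,5}:2  {4,5}:1
  |U|=3: {2,4,5}:1  {3,4,5}:3
  |U|=4: {2,3,4,5}:4
  start at 0(l): 4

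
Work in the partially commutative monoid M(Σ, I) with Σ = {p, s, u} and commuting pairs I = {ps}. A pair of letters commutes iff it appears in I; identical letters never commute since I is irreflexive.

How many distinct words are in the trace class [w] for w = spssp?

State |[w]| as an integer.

10

piece 0:s — minimal
piece 1:p — minimal
piece 2:s rests on {0:s}
piece 3:s rests on {2:s}
piece 4:p rests on {1:p}
minimal pieces: {0:s, 1:p}
ways to finish when only these pieces remain (= sum over removing one remaining piece with nothing left below it):
  1 left: {3}→1  {4}→1
  2 left: {1,4}→1  {2,3}→1  {3,4}→2
  3 left: {0,2,3}→1  {1,3,4}→3  {2,3,4}→3
  placing 0:s first → 6 extensions
  placing 1:p first → 4 extensions
total linear extensions = 10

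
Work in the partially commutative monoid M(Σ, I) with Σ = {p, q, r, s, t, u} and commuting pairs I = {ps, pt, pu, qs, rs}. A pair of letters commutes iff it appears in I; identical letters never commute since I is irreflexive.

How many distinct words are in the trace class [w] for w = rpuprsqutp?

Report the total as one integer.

piece 0:r — minimal
piece 1:p rests on {0:r}
piece 2:u rests on {0:r}
piece 3:p rests on {1:p}
piece 4:r rests on {2:u, 3:p}
piece 5:s rests on {2:u}
piece 6:q rests on {4:r}
piece 7:u rests on {5:s, 6:q}
piece 8:t rests on {7:u}
piece 9:p rests on {6:q}
minimal pieces: {0:r}
ways to finish when only these pieces remain (= sum over removing one remaining piece with nothing left below it):
  1 left: {8}→1  {9}→1
  2 left: {7,8}→1  {8,9}→2
  3 left: {5,7,8}→1  {7,8,9}→3
  4 left: {5,7,8,9}→4  {6,7,8,9}→3
  5 left: {4,6,7,8,9}→3  {5,6,7,8,9}→7
  6 left: {3,4,6,7,8,9}→3  {4,5,6,7,8,9}→10
  7 left: {1,3,4,6,7,8,9}→3  {2,4,5,6,7,8,9}→10  {3,4,5,6,7,8,9}→13
  8 left: {1,3,4,5,6,7,8,9}→16  {2,3,4,5,6,7,8,9}→23
  placing 0:r first → 39 extensions

39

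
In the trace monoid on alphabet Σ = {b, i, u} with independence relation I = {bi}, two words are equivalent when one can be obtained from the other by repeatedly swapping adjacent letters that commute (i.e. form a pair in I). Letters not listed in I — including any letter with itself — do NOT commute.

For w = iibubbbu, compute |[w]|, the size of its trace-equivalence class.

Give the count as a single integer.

3

piece 0:i — minimal
piece 1:i rests on {0:i}
piece 2:b — minimal
piece 3:u rests on {1:i, 2:b}
piece 4:b rests on {3:u}
piece 5:b rests on {4:b}
piece 6:b rests on {5:b}
piece 7:u rests on {6:b}
minimal pieces: {0:i, 2:b}
ways to finish when only these pieces remain (= sum over removing one remaining piece with nothing left below it):
  1 left: {7}→1
  2 left: {6,7}→1
  3 left: {5,6,7}→1
  4 left: {4,5,6,7}→1
  5 left: {3,4,5,6,7}→1
  6 left: {1,3,4,5,6,7}→1  {2,3,4,5,6,7}→1
  placing 0:i first → 2 extensions
  placing 2:b first → 1 extensions
total linear extensions = 3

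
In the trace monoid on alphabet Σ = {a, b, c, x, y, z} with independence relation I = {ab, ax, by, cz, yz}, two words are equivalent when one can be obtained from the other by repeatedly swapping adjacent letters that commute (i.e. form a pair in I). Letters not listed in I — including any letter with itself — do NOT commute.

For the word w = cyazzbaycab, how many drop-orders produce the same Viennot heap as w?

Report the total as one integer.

6

#0=c has no predecessor
#1=y depends on [0:c]
#2=a depends on [1:y]
#3=z depends on [2:a]
#4=z depends on [3:z]
#5=b depends on [4:z]
#6=a depends on [4:z]
#7=y depends on [6:a]
#8=c depends on [5:b, 7:y]
#9=a depends on [8:c]
#10=b depends on [8:c]
sources: [0:c]
N(rest) = Σ N(rest − s) over sources s of rest; N(one piece) = 1:
  size 1 → [9]=1  [10]=1
  size 2 → [9,10]=2
  size 3 → [8,9,10]=2
  size 4 → [5,8,9,10]=2  [7,8,9,10]=2
  size 5 → [5,7,8,9,10]=4  [6,7,8,9,10]=2
  size 6 → [5,6,7,8,9,10]=6
  size 7 → [4,5,6,7,8,9,10]=6
  size 8 → [3,4,5,6,7,8,9,10]=6
  size 9 → [2,3,4,5,6,7,8,9,10]=6
  first=0(c) contributes 6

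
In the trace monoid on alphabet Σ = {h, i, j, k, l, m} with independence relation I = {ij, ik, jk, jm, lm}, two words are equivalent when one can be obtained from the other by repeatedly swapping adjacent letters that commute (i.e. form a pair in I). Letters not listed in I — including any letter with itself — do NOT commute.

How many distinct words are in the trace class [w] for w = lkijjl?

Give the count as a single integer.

12

0(l) covers ∅
1(k) covers 0:l
2(i) covers 0:l
3(j) covers 0:l
4(j) covers 3:j
5(l) covers 1:k, 2:i, 4:j
floor of heap: 0:l
completions by unplaced set U, small U first (add the entries for U minus each lowest piece of U):
  |U|=1: {5}:1
  |U|=2: {1,5}:1  {2,5}:1  {4,5}:1
  |U|=3: {1,2,5}:2  {1,4,5}:2  {2,4,5}:2  {3,4,5}:1
  |U|=4: {1,2,4,5}:6  {1,3,4,5}:3  {2,3,4,5}:3
  start at 0(l): 12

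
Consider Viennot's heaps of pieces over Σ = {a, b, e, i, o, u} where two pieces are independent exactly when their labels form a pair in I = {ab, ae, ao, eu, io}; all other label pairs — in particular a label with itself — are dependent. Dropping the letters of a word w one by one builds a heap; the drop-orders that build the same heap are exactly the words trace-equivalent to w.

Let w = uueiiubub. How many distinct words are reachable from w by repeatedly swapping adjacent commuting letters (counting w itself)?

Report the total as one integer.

drop 0:u onto floor
drop 1:u onto {0:u}
drop 2:e onto floor
drop 3:i onto {1:u, 2:e}
drop 4:i onto {3:i}
drop 5:u onto {4:i}
drop 6:b onto {5:u}
drop 7:u onto {6:b}
drop 8:b onto {7:u}
ground layer = {0:u, 2:e}
drop-orders for the pieces not yet dropped (sum over which currently-grounded one goes next):
  1 to go: {8} 1
  2 to go: {7,8} 1
  3 to go: {6,7,8} 1
  4 to go: {5,6,7,8} 1
  5 to go: {4,5,6,7,8} 1
  6 to go: {3,4,5,6,7,8} 1
  7 to go: {1,3,4,5,6,7,8} 1  {2,3,4,5,6,7,8} 1
  if 0:u drops first: 2 orders
  if 2:e drops first: 1 orders
heap linearizations: 3

3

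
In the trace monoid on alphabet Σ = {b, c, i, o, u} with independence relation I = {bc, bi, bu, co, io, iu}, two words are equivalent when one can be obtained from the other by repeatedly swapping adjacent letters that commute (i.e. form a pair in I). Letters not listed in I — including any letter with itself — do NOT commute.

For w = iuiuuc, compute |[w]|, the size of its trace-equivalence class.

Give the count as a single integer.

10

0(i) covers ∅
1(u) covers ∅
2(i) covers 0:i
3(u) covers 1:u
4(u) covers 3:u
5(c) covers 2:i, 4:u
floor of heap: 0:i, 1:u
completions by unplaced set U, small U first (add the entries for U minus each lowest piece of U):
  |U|=1: {5}:1
  |U|=2: {2,5}:1  {4,5}:1
  |U|=3: {0,2,5}:1  {2,4,5}:2  {3,4,5}:1
  |U|=4: {0,2,4,5}:3  {1,3,4,5}:1  {2,3,4,5}:3
  start at 0(i): 4
  start at 1(u): 6
sum over floor = 10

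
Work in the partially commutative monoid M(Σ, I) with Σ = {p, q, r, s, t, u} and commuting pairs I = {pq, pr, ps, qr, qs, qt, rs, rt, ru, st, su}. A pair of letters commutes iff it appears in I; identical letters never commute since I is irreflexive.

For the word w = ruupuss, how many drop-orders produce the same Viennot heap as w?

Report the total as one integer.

105

0(r) covers ∅
1(u) covers ∅
2(u) covers 1:u
3(p) covers 2:u
4(u) covers 3:p
5(s) covers ∅
6(s) covers 5:s
floor of heap: 0:r, 1:u, 5:s
completions by unplaced set U, small U first (add the entries for U minus each lowest piece of U):
  |U|=1: {0}:1  {4}:1  {6}:1
  |U|=2: {0,4}:2  {0,6}:2  {3,4}:1  {4,6}:2  {5,6}:1
  |U|=3: {0,3,4}:3  {0,4,6}:6  {0,5,6}:3  {2,3,4}:1  {3,4,6}:3  {4,5,6}:3
  |U|=4: {0,2,3,4}:4  {0,3,4,6}:12  {0,4,5,6}:12  {1,2,3,4}:1  {2,3,4,6}:4  {3,4,5,6}:6
  |U|=5: {0,1,2,3,4}:5  {0,2,3,4,6}:20  {0,3,4,5,6}:30  {1,2,3,4,6}:5  {2,3,4,5,6}:10
  start at 0(r): 15
  start at 1(u): 60
  start at 5(s): 30
sum over floor = 105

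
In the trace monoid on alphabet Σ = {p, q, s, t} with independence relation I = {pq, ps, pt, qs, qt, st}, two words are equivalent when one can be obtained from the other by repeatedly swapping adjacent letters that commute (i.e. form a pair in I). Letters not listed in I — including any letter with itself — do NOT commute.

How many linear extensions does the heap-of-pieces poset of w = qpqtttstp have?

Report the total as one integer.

piece 0:q — minimal
piece 1:p — minimal
piece 2:q rests on {0:q}
piece 3:t — minimal
piece 4:t rests on {3:t}
piece 5:t rests on {4:t}
piece 6:s — minimal
piece 7:t rests on {5:t}
piece 8:p rests on {1:p}
minimal pieces: {0:q, 1:p, 3:t, 6:s}
ways to finish when only these pieces remain (= sum over removing one remaining piece with nothing left below it):
  1 left: {2}→1  {6}→1  {7}→1  {8}→1
  2 left: {0,2}→1  {1,8}→1  {2,6}→2  {2,7}→2  {2,8}→2  {5,7}→1  {6,7}→2  {6,8}→2  {7,8}→2
  3 left: {0,2,6}→3  {0,2,7}→3  {0,2,8}→3  {1,2,8}→3  {1,6,8}→3  {1,7,8}→3  {2,5,7}→3  {2,6,7}→6  {2,6,8}→6  {2,7,8}→6  {4,5,7}→1  {5,6,7}→3  {5,7,8}→3  {6,7,8}→6
  4 left: {0,1,2,8}→6  {0,2,5,7}→6  {0,2,6,7}→12  {0,2,6,8}→12  {0,2,7,8}→12  {1,2,6,8}→12  {1,2,7,8}→12  {1,5,7,8}→6  {1,6,7,8}→12  {2,4,5,7}→4  {2,5,6,7}→12  {2,5,7,8}→12  {2,6,7,8}→24  {3,4,5,7}→1  {4,5,6,7}→4  {4,5,7,8}→4  {5,6,7,8}→12
  5 left: {0,1,2,6,8}→30  {0,1,2,7,8}→30  {0,2,4,5,7}→10  {0,2,5,6,7}→30  {0,2,5,7,8}→30  {0,2,6,7,8}→60  {1,2,5,7,8}→30  {1,2,6,7,8}→60  {1,4,5,7,8}→10  {1,5,6,7,8}→30  {2,3,4,5,7}→5  {2,4,5,6,7}→20  {2,4,5,7,8}→20  {2,5,6,7,8}→60  {3,4,5,6,7}→5  {3,4,5,7,8}→5  {4,5,6,7,8}→20
  6 left: {0,1,2,5,7,8}→90  {0,1,2,6,7,8}→180  {0,2,3,4,5,7}→15  {0,2,4,5,6,7}→60  {0,2,4,5,7,8}→60  {0,2,5,6,7,8}→180  {1,2,4,5,7,8}→60  {1,2,5,6,7,8}→180  {1,3,4,5,7,8}→15  {1,4,5,6,7,8}→60  {2,3,4,5,6,7}→30  {2,3,4,5,7,8}→30  {2,4,5,6,7,8}→120  {3,4,5,6,7,8}→30
  7 left: {0,1,2,4,5,7,8}→210  {0,1,2,5,6,7,8}→630  {0,2,3,4,5,6,7}→105  {0,2,3,4,5,7,8}→105  {0,2,4,5,6,7,8}→420  {1,2,3,4,5,7,8}→105  {1,2,4,5,6,7,8}→420  {1,3,4,5,6,7,8}→105  {2,3,4,5,6,7,8}→210
  placing 0:q first → 840 extensions
  placing 1:p first → 840 extensions
  placing 3:t first → 1680 extensions
  placing 6:s first → 420 extensions
total linear extensions = 3780

3780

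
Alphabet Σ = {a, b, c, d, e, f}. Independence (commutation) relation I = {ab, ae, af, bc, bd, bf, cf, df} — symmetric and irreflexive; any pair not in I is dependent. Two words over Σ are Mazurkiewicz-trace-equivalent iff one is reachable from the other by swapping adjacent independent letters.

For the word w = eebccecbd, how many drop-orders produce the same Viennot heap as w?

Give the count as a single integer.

9

piece 0:e — minimal
piece 1:e rests on {0:e}
piece 2:b rests on {1:e}
piece 3:c rests on {1:e}
piece 4:c rests on {3:c}
piece 5:e rests on {2:b, 4:c}
piece 6:c rests on {5:e}
piece 7:b rests on {5:e}
piece 8:d rests on {6:c}
minimal pieces: {0:e}
ways to finish when only these pieces remain (= sum over removing one remaining piece with nothing left below it):
  1 left: {7}→1  {8}→1
  2 left: {6,8}→1  {7,8}→2
  3 left: {6,7,8}→3
  4 left: {5,6,7,8}→3
  5 left: {2,5,6,7,8}→3  {4,5,6,7,8}→3
  6 left: {2,4,5,6,7,8}→6  {3,4,5,6,7,8}→3
  7 left: {2,3,4,5,6,7,8}→9
  placing 0:e first → 9 extensions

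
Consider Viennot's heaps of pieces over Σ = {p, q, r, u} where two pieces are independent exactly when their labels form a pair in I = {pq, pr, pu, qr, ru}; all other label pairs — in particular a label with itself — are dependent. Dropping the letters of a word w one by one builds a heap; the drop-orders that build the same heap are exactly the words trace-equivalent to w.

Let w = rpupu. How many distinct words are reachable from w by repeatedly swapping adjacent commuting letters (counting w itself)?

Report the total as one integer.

30

0(r) covers ∅
1(p) covers ∅
2(u) covers ∅
3(p) covers 1:p
4(u) covers 2:u
floor of heap: 0:r, 1:p, 2:u
completions by unplaced set U, small U first (add the entries for U minus each lowest piece of U):
  |U|=1: {0}:1  {3}:1  {4}:1
  |U|=2: {0,3}:2  {0,4}:2  {1,3}:1  {2,4}:1  {3,4}:2
  |U|=3: {0,1,3}:3  {0,2,4}:3  {0,3,4}:6  {1,3,4}:3  {2,3,4}:3
  start at 0(r): 6
  start at 1(p): 12
  start at 2(u): 12
sum over floor = 30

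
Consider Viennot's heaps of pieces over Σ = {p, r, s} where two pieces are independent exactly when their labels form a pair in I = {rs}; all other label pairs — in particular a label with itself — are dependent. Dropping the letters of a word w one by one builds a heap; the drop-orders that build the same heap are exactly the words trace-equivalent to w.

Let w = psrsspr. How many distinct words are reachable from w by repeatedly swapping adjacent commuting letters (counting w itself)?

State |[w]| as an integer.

piece 0:p — minimal
piece 1:s rests on {0:p}
piece 2:r rests on {0:p}
piece 3:s rests on {1:s}
piece 4:s rests on {3:s}
piece 5:p rests on {2:r, 4:s}
piece 6:r rests on {5:p}
minimal pieces: {0:p}
ways to finish when only these pieces remain (= sum over removing one remaining piece with nothing left below it):
  1 left: {6}→1
  2 left: {5,6}→1
  3 left: {2,5,6}→1  {4,5,6}→1
  4 left: {2,4,5,6}→2  {3,4,5,6}→1
  5 left: {1,3,4,5,6}→1  {2,3,4,5,6}→3
  placing 0:p first → 4 extensions

4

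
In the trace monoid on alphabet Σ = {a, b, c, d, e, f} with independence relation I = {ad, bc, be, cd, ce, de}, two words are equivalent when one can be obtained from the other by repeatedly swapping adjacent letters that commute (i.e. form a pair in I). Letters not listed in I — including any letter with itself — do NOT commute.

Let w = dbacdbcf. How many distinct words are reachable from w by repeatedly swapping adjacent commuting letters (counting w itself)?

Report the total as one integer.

9

#0=d has no predecessor
#1=b depends on [0:d]
#2=a depends on [1:b]
#3=c depends on [2:a]
#4=d depends on [1:b]
#5=b depends on [2:a, 4:d]
#6=c depends on [3:c]
#7=f depends on [5:b, 6:c]
sources: [0:d]
N(rest) = Σ N(rest − s) over sources s of rest; N(one piece) = 1:
  size 1 → [7]=1
  size 2 → [5,7]=1  [6,7]=1
  size 3 → [3,6,7]=1  [4,5,7]=1  [5,6,7]=2
  size 4 → [3,5,6,7]=3  [4,5,6,7]=3
  size 5 → [2,3,5,6,7]=3  [3,4,5,6,7]=6
  size 6 → [2,3,4,5,6,7]=9
  first=0(d) contributes 9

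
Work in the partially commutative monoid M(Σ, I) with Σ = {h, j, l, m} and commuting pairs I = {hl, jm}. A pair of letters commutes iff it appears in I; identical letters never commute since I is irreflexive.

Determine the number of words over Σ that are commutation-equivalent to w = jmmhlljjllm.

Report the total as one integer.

#0=j has no predecessor
#1=m has no predecessor
#2=m depends on [1:m]
#3=h depends on [0:j, 2:m]
#4=l depends on [0:j, 2:m]
#5=l depends on [4:l]
#6=j depends on [3:h, 5:l]
#7=j depends on [6:j]
#8=l depends on [7:j]
#9=l depends on [8:l]
#10=m depends on [9:l]
sources: [0:j, 1:m]
N(rest) = Σ N(rest − s) over sources s of rest; N(one piece) = 1:
  size 1 → [10]=1
  size 2 → [9,10]=1
  size 3 → [8,9,10]=1
  size 4 → [7,8,9,10]=1
  size 5 → [6,7,8,9,10]=1
  size 6 → [3,6,7,8,9,10]=1  [5,6,7,8,9,10]=1
  size 7 → [3,5,6,7,8,9,10]=2  [4,5,6,7,8,9,10]=1
  size 8 → [3,4,5,6,7,8,9,10]=3
  size 9 → [0,3,4,5,6,7,8,9,10]=3  [2,3,4,5,6,7,8,9,10]=3
  first=0(j) contributes 3
  first=1(m) contributes 6
|[w]| = 9

9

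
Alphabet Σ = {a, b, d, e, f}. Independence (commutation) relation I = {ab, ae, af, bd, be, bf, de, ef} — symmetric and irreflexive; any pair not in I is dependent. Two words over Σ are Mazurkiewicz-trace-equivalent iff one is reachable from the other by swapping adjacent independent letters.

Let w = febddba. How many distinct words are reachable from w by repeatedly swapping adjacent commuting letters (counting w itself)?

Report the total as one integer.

piece 0:f — minimal
piece 1:e — minimal
piece 2:b — minimal
piece 3:d rests on {0:f}
piece 4:d rests on {3:d}
piece 5:b rests on {2:b}
piece 6:a rests on {4:d}
minimal pieces: {0:f, 1:e, 2:b}
ways to finish when only these pieces remain (= sum over removing one remaining piece with nothing left below it):
  1 left: {1}→1  {5}→1  {6}→1
  2 left: {1,5}→2  {1,6}→2  {2,5}→1  {4,6}→1  {5,6}→2
  3 left: {1,2,5}→3  {1,4,6}→3  {1,5,6}→6  {2,5,6}→3  {3,4,6}→1  {4,5,6}→3
  4 left: {0,3,4,6}→1  {1,2,5,6}→12  {1,3,4,6}→4  {1,4,5,6}→12  {2,4,5,6}→6  {3,4,5,6}→4
  5 left: {0,1,3,4,6}→5  {0,3,4,5,6}→5  {1,2,4,5,6}→30  {1,3,4,5,6}→20  {2,3,4,5,6}→10
  placing 0:f first → 60 extensions
  placing 1:e first → 15 extensions
  placing 2:b first → 30 extensions
total linear extensions = 105

105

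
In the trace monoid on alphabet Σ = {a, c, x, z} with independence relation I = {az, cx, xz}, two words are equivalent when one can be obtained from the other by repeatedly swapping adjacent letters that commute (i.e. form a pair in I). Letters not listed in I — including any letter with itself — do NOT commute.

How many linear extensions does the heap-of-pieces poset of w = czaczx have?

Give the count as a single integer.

7

#0=c has no predecessor
#1=z depends on [0:c]
#2=a depends on [0:c]
#3=c depends on [1:z, 2:a]
#4=z depends on [3:c]
#5=x depends on [2:a]
sources: [0:c]
N(rest) = Σ N(rest − s) over sources s of rest; N(one piece) = 1:
  size 1 → [4]=1  [5]=1
  size 2 → [3,4]=1  [4,5]=2
  size 3 → [1,3,4]=1  [3,4,5]=3
  size 4 → [1,3,4,5]=4  [2,3,4,5]=3
  first=0(c) contributes 7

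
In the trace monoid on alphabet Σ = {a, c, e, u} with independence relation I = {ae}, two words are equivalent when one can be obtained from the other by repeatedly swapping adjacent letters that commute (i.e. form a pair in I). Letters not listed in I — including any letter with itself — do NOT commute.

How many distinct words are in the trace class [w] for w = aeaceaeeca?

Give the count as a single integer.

12

drop 0:a onto floor
drop 1:e onto floor
drop 2:a onto {0:a}
drop 3:c onto {1:e, 2:a}
drop 4:e onto {3:c}
drop 5:a onto {3:c}
drop 6:e onto {4:e}
drop 7:e onto {6:e}
drop 8:c onto {5:a, 7:e}
drop 9:a onto {8:c}
ground layer = {0:a, 1:e}
drop-orders for the pieces not yet dropped (sum over which currently-grounded one goes next):
  1 to go: {9} 1
  2 to go: {8,9} 1
  3 to go: {5,8,9} 1  {7,8,9} 1
  4 to go: {5,7,8,9} 2  {6,7,8,9} 1
  5 to go: {4,6,7,8,9} 1  {5,6,7,8,9} 3
  6 to go: {4,5,6,7,8,9} 4
  7 to go: {3,4,5,6,7,8,9} 4
  8 to go: {1,3,4,5,6,7,8,9} 4  {2,3,4,5,6,7,8,9} 4
  if 0:a drops first: 8 orders
  if 1:e drops first: 4 orders
heap linearizations: 12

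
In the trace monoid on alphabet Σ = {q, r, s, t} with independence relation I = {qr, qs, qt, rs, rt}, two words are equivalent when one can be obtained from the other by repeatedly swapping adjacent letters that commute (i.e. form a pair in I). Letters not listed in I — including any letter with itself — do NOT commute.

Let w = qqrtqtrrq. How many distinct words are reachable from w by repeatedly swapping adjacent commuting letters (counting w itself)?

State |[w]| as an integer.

1260

#0=q has no predecessor
#1=q depends on [0:q]
#2=r has no predecessor
#3=t has no predecessor
#4=q depends on [1:q]
#5=t depends on [3:t]
#6=r depends on [2:r]
#7=r depends on [6:r]
#8=q depends on [4:q]
sources: [0:q, 2:r, 3:t]
N(rest) = Σ N(rest − s) over sources s of rest; N(one piece) = 1:
  size 1 → [5]=1  [7]=1  [8]=1
  size 2 → [3,5]=1  [4,8]=1  [5,7]=2  [5,8]=2  [6,7]=1  [7,8]=2
  size 3 → [1,4,8]=1  [2,6,7]=1  [3,5,7]=3  [3,5,8]=3  [4,5,8]=3  [4,7,8]=3  [5,6,7]=3  [5,7,8]=6  [6,7,8]=3
  size 4 → [0,1,4,8]=1  [1,4,5,8]=4  [1,4,7,8]=4  [2,5,6,7]=4  [2,6,7,8]=4  [3,4,5,8]=6  [3,5,6,7]=6  [3,5,7,8]=12  [4,5,7,8]=12  [4,6,7,8]=6  [5,6,7,8]=12
  size 5 → [0,1,4,5,8]=5  [0,1,4,7,8]=5  [1,3,4,5,8]=10  [1,4,5,7,8]=20  [1,4,6,7,8]=10  [2,3,5,6,7]=10  [2,4,6,7,8]=10  [2,5,6,7,8]=20  [3,4,5,7,8]=30  [3,5,6,7,8]=30  [4,5,6,7,8]=30
  size 6 → [0,1,3,4,5,8]=15  [0,1,4,5,7,8]=30  [0,1,4,6,7,8]=15  [1,2,4,6,7,8]=20  [1,3,4,5,7,8]=60  [1,4,5,6,7,8]=60  [2,3,5,6,7,8]=60  [2,4,5,6,7,8]=60  [3,4,5,6,7,8]=90
  size 7 → [0,1,2,4,6,7,8]=35  [0,1,3,4,5,7,8]=105  [0,1,4,5,6,7,8]=105  [1,2,4,5,6,7,8]=140  [1,3,4,5,6,7,8]=210  [2,3,4,5,6,7,8]=210
  first=0(q) contributes 560
  first=2(r) contributes 420
  first=3(t) contributes 280
|[w]| = 1260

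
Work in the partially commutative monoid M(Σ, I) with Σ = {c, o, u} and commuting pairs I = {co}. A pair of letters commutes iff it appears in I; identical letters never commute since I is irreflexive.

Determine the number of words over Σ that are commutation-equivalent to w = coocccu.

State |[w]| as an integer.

15

#0=c has no predecessor
#1=o has no predecessor
#2=o depends on [1:o]
#3=c depends on [0:c]
#4=c depends on [3:c]
#5=c depends on [4:c]
#6=u depends on [2:o, 5:c]
sources: [0:c, 1:o]
N(rest) = Σ N(rest − s) over sources s of rest; N(one piece) = 1:
  size 1 → [6]=1
  size 2 → [2,6]=1  [5,6]=1
  size 3 → [1,2,6]=1  [2,5,6]=2  [4,5,6]=1
  size 4 → [1,2,5,6]=3  [2,4,5,6]=3  [3,4,5,6]=1
  size 5 → [0,3,4,5,6]=1  [1,2,4,5,6]=6  [2,3,4,5,6]=4
  first=0(c) contributes 10
  first=1(o) contributes 5
|[w]| = 15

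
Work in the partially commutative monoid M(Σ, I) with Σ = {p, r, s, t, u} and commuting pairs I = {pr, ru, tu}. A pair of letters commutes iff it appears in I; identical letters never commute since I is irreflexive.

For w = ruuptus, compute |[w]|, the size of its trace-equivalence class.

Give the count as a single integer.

9

0(r) covers ∅
1(u) covers ∅
2(u) covers 1:u
3(p) covers 2:u
4(t) covers 0:r, 3:p
5(u) covers 3:p
6(s) covers 4:t, 5:u
floor of heap: 0:r, 1:u
completions by unplaced set U, small U first (add the entries for U minus each lowest piece of U):
  |U|=1: {6}:1
  |U|=2: {4,6}:1  {5,6}:1
  |U|=3: {0,4,6}:1  {4,5,6}:2
  |U|=4: {0,4,5,6}:3  {3,4,5,6}:2
  |U|=5: {0,3,4,5,6}:5  {2,3,4,5,6}:2
  start at 0(r): 2
  start at 1(u): 7
sum over floor = 9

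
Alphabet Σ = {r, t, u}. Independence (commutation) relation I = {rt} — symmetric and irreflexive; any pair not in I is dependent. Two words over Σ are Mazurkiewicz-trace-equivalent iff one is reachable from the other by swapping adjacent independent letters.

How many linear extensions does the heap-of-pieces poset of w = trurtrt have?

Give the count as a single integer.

#0=t has no predecessor
#1=r has no predecessor
#2=u depends on [0:t, 1:r]
#3=r depends on [2:u]
#4=t depends on [2:u]
#5=r depends on [3:r]
#6=t depends on [4:t]
sources: [0:t, 1:r]
N(rest) = Σ N(rest − s) over sources s of rest; N(one piece) = 1:
  size 1 → [5]=1  [6]=1
  size 2 → [3,5]=1  [4,6]=1  [5,6]=2
  size 3 → [3,5,6]=3  [4,5,6]=3
  size 4 → [3,4,5,6]=6
  size 5 → [2,3,4,5,6]=6
  first=0(t) contributes 6
  first=1(r) contributes 6
|[w]| = 12

12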